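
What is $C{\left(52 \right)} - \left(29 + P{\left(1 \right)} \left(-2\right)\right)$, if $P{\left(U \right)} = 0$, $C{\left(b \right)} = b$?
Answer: $23$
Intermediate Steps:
$C{\left(52 \right)} - \left(29 + P{\left(1 \right)} \left(-2\right)\right) = 52 - \left(29 + 0 \left(-2\right)\right) = 52 - \left(29 + 0\right) = 52 - 29 = 23$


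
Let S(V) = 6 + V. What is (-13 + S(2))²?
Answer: 25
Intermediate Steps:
(-13 + S(2))² = (-13 + (6 + 2))² = (-13 + 8)² = (-5)² = 25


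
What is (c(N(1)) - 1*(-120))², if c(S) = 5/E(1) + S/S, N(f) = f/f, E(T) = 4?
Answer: 239121/16 ≈ 14945.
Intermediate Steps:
N(f) = 1
c(S) = 9/4 (c(S) = 5/4 + S/S = 5*(¼) + 1 = 5/4 + 1 = 9/4)
(c(N(1)) - 1*(-120))² = (9/4 - 1*(-120))² = (9/4 + 120)² = (489/4)² = 239121/16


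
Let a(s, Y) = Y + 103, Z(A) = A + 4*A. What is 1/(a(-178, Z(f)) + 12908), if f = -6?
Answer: 1/12981 ≈ 7.7036e-5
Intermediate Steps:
Z(A) = 5*A
a(s, Y) = 103 + Y
1/(a(-178, Z(f)) + 12908) = 1/((103 + 5*(-6)) + 12908) = 1/((103 - 30) + 12908) = 1/(73 + 12908) = 1/12981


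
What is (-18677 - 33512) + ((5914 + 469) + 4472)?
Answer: -41334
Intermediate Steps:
(-18677 - 33512) + ((5914 + 469) + 4472) = -52189 + (6383 + 4472) = -52189 + 10855 = -41334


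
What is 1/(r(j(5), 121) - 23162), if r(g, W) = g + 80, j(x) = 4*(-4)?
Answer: -1/23098 ≈ -4.3294e-5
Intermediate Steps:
j(x) = -16
r(g, W) = 80 + g
1/(r(j(5), 121) - 23162) = 1/((80 - 16) - 23162) = 1/(64 - 23162) = 1/(-23098) = -1/23098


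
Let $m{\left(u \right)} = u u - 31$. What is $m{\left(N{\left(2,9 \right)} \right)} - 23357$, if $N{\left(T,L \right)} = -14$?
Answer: $-23192$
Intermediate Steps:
$m{\left(u \right)} = -31 + u^{2}$ ($m{\left(u \right)} = u^{2} - 31 = -31 + u^{2}$)
$m{\left(N{\left(2,9 \right)} \right)} - 23357 = \left(-31 + \left(-14\right)^{2}\right) - 23357 = \left(-31 + 196\right) - 23357 = 165 - 23357 = -23192$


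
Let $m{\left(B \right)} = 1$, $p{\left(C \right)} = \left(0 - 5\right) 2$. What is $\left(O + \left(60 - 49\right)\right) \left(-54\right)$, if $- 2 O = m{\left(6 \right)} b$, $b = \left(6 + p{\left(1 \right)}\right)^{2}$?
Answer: $-162$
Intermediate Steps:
$p{\left(C \right)} = -10$ ($p{\left(C \right)} = \left(-5\right) 2 = -10$)
$b = 16$ ($b = \left(6 - 10\right)^{2} = \left(-4\right)^{2} = 16$)
$O = -8$ ($O = - \frac{1 \cdot 16}{2} = \left(- \frac{1}{2}\right) 16 = -8$)
$\left(O + \left(60 - 49\right)\right) \left(-54\right) = \left(-8 + \left(60 - 49\right)\right) \left(-54\right) = \left(-8 + 11\right) \left(-54\right) = 3 \left(-54\right) = -162$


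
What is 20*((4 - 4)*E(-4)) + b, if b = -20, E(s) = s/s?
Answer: -20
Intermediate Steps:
E(s) = 1
20*((4 - 4)*E(-4)) + b = 20*((4 - 4)*1) - 20 = 20*(0*1) - 20 = 20*0 - 20 = 0 - 20 = -20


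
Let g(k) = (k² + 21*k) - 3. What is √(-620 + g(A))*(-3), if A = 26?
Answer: -3*√599 ≈ -73.423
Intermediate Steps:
g(k) = -3 + k² + 21*k
√(-620 + g(A))*(-3) = √(-620 + (-3 + 26² + 21*26))*(-3) = √(-620 + (-3 + 676 + 546))*(-3) = √(-620 + 1219)*(-3) = √599*(-3) = -3*√599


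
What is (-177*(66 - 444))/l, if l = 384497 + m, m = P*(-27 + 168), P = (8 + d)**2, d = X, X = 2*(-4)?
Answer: 66906/384497 ≈ 0.17401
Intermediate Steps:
X = -8
d = -8
P = 0 (P = (8 - 8)**2 = 0**2 = 0)
m = 0 (m = 0*(-27 + 168) = 0*141 = 0)
l = 384497 (l = 384497 + 0 = 384497)
(-177*(66 - 444))/l = -177*(66 - 444)/384497 = -177*(-378)*(1/384497) = 66906*(1/384497) = 66906/384497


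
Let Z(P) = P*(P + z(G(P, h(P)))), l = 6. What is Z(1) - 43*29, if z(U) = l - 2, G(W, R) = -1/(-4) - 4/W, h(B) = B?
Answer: -1242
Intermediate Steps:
G(W, R) = ¼ - 4/W (G(W, R) = -1*(-¼) - 4/W = ¼ - 4/W)
z(U) = 4 (z(U) = 6 - 2 = 4)
Z(P) = P*(4 + P) (Z(P) = P*(P + 4) = P*(4 + P))
Z(1) - 43*29 = 1*(4 + 1) - 43*29 = 1*5 - 1247 = 5 - 1247 = -1242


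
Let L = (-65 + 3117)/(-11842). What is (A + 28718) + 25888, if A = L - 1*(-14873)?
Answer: 411383633/5921 ≈ 69479.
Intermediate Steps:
L = -1526/5921 (L = 3052*(-1/11842) = -1526/5921 ≈ -0.25773)
A = 88061507/5921 (A = -1526/5921 - 1*(-14873) = -1526/5921 + 14873 = 88061507/5921 ≈ 14873.)
(A + 28718) + 25888 = (88061507/5921 + 28718) + 25888 = 258100785/5921 + 25888 = 411383633/5921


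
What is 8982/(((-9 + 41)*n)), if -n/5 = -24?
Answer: 1497/640 ≈ 2.3391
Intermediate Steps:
n = 120 (n = -5*(-24) = 120)
8982/(((-9 + 41)*n)) = 8982/(((-9 + 41)*120)) = 8982/((32*120)) = 8982/3840 = 8982*(1/3840) = 1497/640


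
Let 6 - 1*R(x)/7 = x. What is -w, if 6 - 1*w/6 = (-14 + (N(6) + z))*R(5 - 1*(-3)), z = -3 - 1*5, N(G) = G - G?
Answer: 1812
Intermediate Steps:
R(x) = 42 - 7*x
N(G) = 0
z = -8 (z = -3 - 5 = -8)
w = -1812 (w = 36 - 6*(-14 + (0 - 8))*(42 - 7*(5 - 1*(-3))) = 36 - 6*(-14 - 8)*(42 - 7*(5 + 3)) = 36 - (-132)*(42 - 7*8) = 36 - (-132)*(42 - 56) = 36 - (-132)*(-14) = 36 - 6*308 = 36 - 1848 = -1812)
-w = -1*(-1812) = 1812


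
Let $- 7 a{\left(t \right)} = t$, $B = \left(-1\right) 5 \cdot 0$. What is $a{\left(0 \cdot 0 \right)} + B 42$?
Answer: $0$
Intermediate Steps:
$B = 0$ ($B = \left(-5\right) 0 = 0$)
$a{\left(t \right)} = - \frac{t}{7}$
$a{\left(0 \cdot 0 \right)} + B 42 = - \frac{0 \cdot 0}{7} + 0 \cdot 42 = \left(- \frac{1}{7}\right) 0 + 0 = 0 + 0 = 0$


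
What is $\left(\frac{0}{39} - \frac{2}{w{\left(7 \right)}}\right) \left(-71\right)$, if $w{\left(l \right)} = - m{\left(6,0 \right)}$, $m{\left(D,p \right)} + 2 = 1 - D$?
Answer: $\frac{142}{7} \approx 20.286$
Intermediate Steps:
$m{\left(D,p \right)} = -1 - D$ ($m{\left(D,p \right)} = -2 - \left(-1 + D\right) = -1 - D$)
$w{\left(l \right)} = 7$ ($w{\left(l \right)} = - (-1 - 6) = \left(-1\right) \left(-7\right) = 7$)
$\left(\frac{0}{39} - \frac{2}{w{\left(7 \right)}}\right) \left(-71\right) = \left(\frac{0}{39} - \frac{2}{7}\right) \left(-71\right) = \left(0 \cdot \frac{1}{39} - \frac{2}{7}\right) \left(-71\right) = \left(0 - \frac{2}{7}\right) \left(-71\right) = \left(- \frac{2}{7}\right) \left(-71\right) = \frac{142}{7}$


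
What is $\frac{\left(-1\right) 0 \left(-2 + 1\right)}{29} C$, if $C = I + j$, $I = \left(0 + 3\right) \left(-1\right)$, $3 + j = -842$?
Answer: $0$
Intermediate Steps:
$j = -845$ ($j = -3 - 842 = -845$)
$I = -3$ ($I = 3 \left(-1\right) = -3$)
$C = -848$ ($C = -3 - 845 = -848$)
$\frac{\left(-1\right) 0 \left(-2 + 1\right)}{29} C = \frac{\left(-1\right) 0 \left(-2 + 1\right)}{29} \left(-848\right) = - 0 \left(-1\right) \frac{1}{29} \left(-848\right) = \left(-1\right) 0 \cdot \frac{1}{29} \left(-848\right) = 0 \cdot \frac{1}{29} \left(-848\right) = 0 \left(-848\right) = 0$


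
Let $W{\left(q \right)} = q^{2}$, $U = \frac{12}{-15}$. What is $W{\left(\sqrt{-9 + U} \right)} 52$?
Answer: $- \frac{2548}{5} \approx -509.6$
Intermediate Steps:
$U = - \frac{4}{5}$ ($U = 12 \left(- \frac{1}{15}\right) = - \frac{4}{5} \approx -0.8$)
$W{\left(\sqrt{-9 + U} \right)} 52 = \left(\sqrt{-9 - \frac{4}{5}}\right)^{2} \cdot 52 = \left(\sqrt{- \frac{49}{5}}\right)^{2} \cdot 52 = \left(\frac{7 i \sqrt{5}}{5}\right)^{2} \cdot 52 = \left(- \frac{49}{5}\right) 52 = - \frac{2548}{5}$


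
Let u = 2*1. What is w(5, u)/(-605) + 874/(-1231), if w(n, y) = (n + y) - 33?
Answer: -496764/744755 ≈ -0.66702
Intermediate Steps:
u = 2
w(n, y) = -33 + n + y
w(5, u)/(-605) + 874/(-1231) = (-33 + 5 + 2)/(-605) + 874/(-1231) = -26*(-1/605) + 874*(-1/1231) = 26/605 - 874/1231 = -496764/744755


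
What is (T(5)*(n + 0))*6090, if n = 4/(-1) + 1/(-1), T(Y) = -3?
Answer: 91350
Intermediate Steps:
n = -5 (n = 4*(-1) + 1*(-1) = -4 - 1 = -5)
(T(5)*(n + 0))*6090 = -3*(-5 + 0)*6090 = -3*(-5)*6090 = 15*6090 = 91350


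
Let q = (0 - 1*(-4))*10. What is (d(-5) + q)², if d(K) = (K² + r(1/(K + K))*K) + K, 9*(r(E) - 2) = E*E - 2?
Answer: 84621601/32400 ≈ 2611.8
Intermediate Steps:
r(E) = 16/9 + E²/9 (r(E) = 2 + (E*E - 2)/9 = 2 + (E² - 2)/9 = 2 + (-2 + E²)/9 = 2 + (-2/9 + E²/9) = 16/9 + E²/9)
d(K) = K + K² + K*(16/9 + 1/(36*K²)) (d(K) = (K² + (16/9 + (1/(K + K))²/9)*K) + K = (K² + (16/9 + (1/(2*K))²/9)*K) + K = (K² + (16/9 + (1/(4*K²))/9)*K) + K = (K² + (16/9 + 1/(36*K²))*K) + K = (K² + K*(16/9 + 1/(36*K²))) + K = K + K² + K*(16/9 + 1/(36*K²)))
q = 40 (q = (0 + 4)*10 = 4*10 = 40)
(d(-5) + q)² = (((-5)² + (1/36)/(-5) + (25/9)*(-5)) + 40)² = ((25 + (1/36)*(-⅕) - 125/9) + 40)² = ((25 - 1/180 - 125/9) + 40)² = (1999/180 + 40)² = (9199/180)² = 84621601/32400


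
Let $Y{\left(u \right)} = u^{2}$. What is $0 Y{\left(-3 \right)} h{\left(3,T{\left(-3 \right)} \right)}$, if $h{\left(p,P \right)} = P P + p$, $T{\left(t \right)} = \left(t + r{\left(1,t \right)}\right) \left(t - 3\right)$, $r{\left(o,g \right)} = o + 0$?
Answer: $0$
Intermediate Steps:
$r{\left(o,g \right)} = o$
$T{\left(t \right)} = \left(1 + t\right) \left(-3 + t\right)$ ($T{\left(t \right)} = \left(t + 1\right) \left(t - 3\right) = \left(1 + t\right) \left(-3 + t\right)$)
$h{\left(p,P \right)} = p + P^{2}$ ($h{\left(p,P \right)} = P^{2} + p = p + P^{2}$)
$0 Y{\left(-3 \right)} h{\left(3,T{\left(-3 \right)} \right)} = 0 \left(-3\right)^{2} \left(3 + \left(-3 + \left(-3\right)^{2} - -6\right)^{2}\right) = 0 \cdot 9 \left(3 + \left(-3 + 9 + 6\right)^{2}\right) = 0 \left(3 + 12^{2}\right) = 0 \left(3 + 144\right) = 0 \cdot 147 = 0$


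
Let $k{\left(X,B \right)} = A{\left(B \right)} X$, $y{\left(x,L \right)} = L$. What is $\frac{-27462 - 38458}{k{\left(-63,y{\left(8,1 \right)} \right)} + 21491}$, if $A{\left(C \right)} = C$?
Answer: $- \frac{16480}{5357} \approx -3.0763$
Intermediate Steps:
$k{\left(X,B \right)} = B X$
$\frac{-27462 - 38458}{k{\left(-63,y{\left(8,1 \right)} \right)} + 21491} = \frac{-27462 - 38458}{1 \left(-63\right) + 21491} = - \frac{65920}{-63 + 21491} = - \frac{65920}{21428} = \left(-65920\right) \frac{1}{21428} = - \frac{16480}{5357}$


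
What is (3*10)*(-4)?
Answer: -120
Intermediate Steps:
(3*10)*(-4) = 30*(-4) = -120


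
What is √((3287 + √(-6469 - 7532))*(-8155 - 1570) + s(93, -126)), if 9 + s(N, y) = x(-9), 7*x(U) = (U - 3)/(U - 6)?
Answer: √(-39158452760 - 11913125*I*√14001)/35 ≈ 101.75 - 5654.8*I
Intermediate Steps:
x(U) = (-3 + U)/(7*(-6 + U)) (x(U) = ((U - 3)/(U - 6))/7 = ((-3 + U)/(-6 + U))/7 = (-3 + U)/(7*(-6 + U)))
s(N, y) = -311/35 (s(N, y) = -9 + (-3 - 9)/(7*(-6 - 9)) = -9 + (⅐)*(-12)/(-15) = -9 + (⅐)*(-1/15)*(-12) = -9 + 4/35 = -311/35)
√((3287 + √(-6469 - 7532))*(-8155 - 1570) + s(93, -126)) = √((3287 + √(-6469 - 7532))*(-8155 - 1570) - 311/35) = √((3287 + √(-14001))*(-9725) - 311/35) = √((3287 + I*√14001)*(-9725) - 311/35) = √((-31966075 - 9725*I*√14001) - 311/35) = √(-1118812936/35 - 9725*I*√14001)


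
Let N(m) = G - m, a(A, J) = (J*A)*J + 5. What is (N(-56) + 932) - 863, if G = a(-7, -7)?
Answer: -213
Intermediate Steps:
a(A, J) = 5 + A*J**2 (a(A, J) = (A*J)*J + 5 = A*J**2 + 5 = 5 + A*J**2)
G = -338 (G = 5 - 7*(-7)**2 = 5 - 7*49 = 5 - 343 = -338)
N(m) = -338 - m
(N(-56) + 932) - 863 = ((-338 - 1*(-56)) + 932) - 863 = ((-338 + 56) + 932) - 863 = (-282 + 932) - 863 = 650 - 863 = -213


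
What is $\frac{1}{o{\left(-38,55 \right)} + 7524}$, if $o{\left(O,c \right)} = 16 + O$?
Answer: $\frac{1}{7502} \approx 0.0001333$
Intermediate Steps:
$\frac{1}{o{\left(-38,55 \right)} + 7524} = \frac{1}{\left(16 - 38\right) + 7524} = \frac{1}{-22 + 7524} = \frac{1}{7502}$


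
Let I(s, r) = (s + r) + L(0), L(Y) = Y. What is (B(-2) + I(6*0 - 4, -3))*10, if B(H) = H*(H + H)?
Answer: 10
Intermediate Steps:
B(H) = 2*H**2 (B(H) = H*(2*H) = 2*H**2)
I(s, r) = r + s (I(s, r) = (s + r) + 0 = (r + s) + 0 = r + s)
(B(-2) + I(6*0 - 4, -3))*10 = (2*(-2)**2 + (-3 + (6*0 - 4)))*10 = (2*4 + (-3 + (0 - 4)))*10 = (8 + (-3 - 4))*10 = (8 - 7)*10 = 1*10 = 10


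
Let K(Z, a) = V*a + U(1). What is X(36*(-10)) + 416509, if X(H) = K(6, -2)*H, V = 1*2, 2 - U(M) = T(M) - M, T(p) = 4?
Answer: 418309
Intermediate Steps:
U(M) = -2 + M (U(M) = 2 - (4 - M) = 2 + (-4 + M) = -2 + M)
V = 2
K(Z, a) = -1 + 2*a (K(Z, a) = 2*a + (-2 + 1) = 2*a - 1 = -1 + 2*a)
X(H) = -5*H (X(H) = (-1 + 2*(-2))*H = (-1 - 4)*H = -5*H)
X(36*(-10)) + 416509 = -180*(-10) + 416509 = -5*(-360) + 416509 = 1800 + 416509 = 418309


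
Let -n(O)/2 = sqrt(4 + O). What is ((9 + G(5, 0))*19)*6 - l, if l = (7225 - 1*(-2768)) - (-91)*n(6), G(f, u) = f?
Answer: -8397 + 182*sqrt(10) ≈ -7821.5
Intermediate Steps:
n(O) = -2*sqrt(4 + O)
l = 9993 - 182*sqrt(10) (l = (7225 - 1*(-2768)) - (-91)*(-2*sqrt(4 + 6)) = (7225 + 2768) - (-91)*(-2*sqrt(10)) = 9993 - 182*sqrt(10) ≈ 9417.5)
((9 + G(5, 0))*19)*6 - l = ((9 + 5)*19)*6 - (9993 - 182*sqrt(10)) = (14*19)*6 + (-9993 + 182*sqrt(10)) = 266*6 + (-9993 + 182*sqrt(10)) = 1596 + (-9993 + 182*sqrt(10)) = -8397 + 182*sqrt(10)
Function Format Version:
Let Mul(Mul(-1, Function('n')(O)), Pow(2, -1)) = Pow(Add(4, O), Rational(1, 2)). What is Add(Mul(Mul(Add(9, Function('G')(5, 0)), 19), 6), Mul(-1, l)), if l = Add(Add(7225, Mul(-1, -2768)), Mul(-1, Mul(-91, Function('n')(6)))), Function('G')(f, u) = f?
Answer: Add(-8397, Mul(182, Pow(10, Rational(1, 2)))) ≈ -7821.5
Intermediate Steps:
Function('n')(O) = Mul(-2, Pow(Add(4, O), Rational(1, 2)))
l = Add(9993, Mul(-182, Pow(10, Rational(1, 2)))) (l = Add(Add(7225, Mul(-1, -2768)), Mul(-1, Mul(-91, Mul(-2, Pow(Add(4, 6), Rational(1, 2)))))) = Add(Add(7225, 2768), Mul(-1, Mul(-91, Mul(-2, Pow(10, Rational(1, 2)))))) = Add(9993, Mul(-1, Mul(182, Pow(10, Rational(1, 2))))) = Add(9993, Mul(-182, Pow(10, Rational(1, 2)))) ≈ 9417.5)
Add(Mul(Mul(Add(9, Function('G')(5, 0)), 19), 6), Mul(-1, l)) = Add(Mul(Mul(Add(9, 5), 19), 6), Mul(-1, Add(9993, Mul(-182, Pow(10, Rational(1, 2)))))) = Add(Mul(Mul(14, 19), 6), Add(-9993, Mul(182, Pow(10, Rational(1, 2))))) = Add(Mul(266, 6), Add(-9993, Mul(182, Pow(10, Rational(1, 2))))) = Add(1596, Add(-9993, Mul(182, Pow(10, Rational(1, 2))))) = Add(-8397, Mul(182, Pow(10, Rational(1, 2))))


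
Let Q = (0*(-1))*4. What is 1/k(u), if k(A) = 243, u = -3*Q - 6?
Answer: 1/243 ≈ 0.0041152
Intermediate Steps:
Q = 0 (Q = 0*4 = 0)
u = -6 (u = -3*0 - 6 = 0 - 6 = -6)
1/k(u) = 1/243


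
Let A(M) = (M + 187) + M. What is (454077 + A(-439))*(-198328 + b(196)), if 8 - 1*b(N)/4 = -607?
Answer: -88803809048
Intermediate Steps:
b(N) = 2460 (b(N) = 32 - 4*(-607) = 32 + 2428 = 2460)
A(M) = 187 + 2*M (A(M) = (187 + M) + M = 187 + 2*M)
(454077 + A(-439))*(-198328 + b(196)) = (454077 + (187 + 2*(-439)))*(-198328 + 2460) = (454077 + (187 - 878))*(-195868) = (454077 - 691)*(-195868) = 453386*(-195868) = -88803809048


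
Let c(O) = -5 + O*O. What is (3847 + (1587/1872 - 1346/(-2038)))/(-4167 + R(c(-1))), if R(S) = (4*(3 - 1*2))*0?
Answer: -2447097035/2649611952 ≈ -0.92357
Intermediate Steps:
c(O) = -5 + O**2
R(S) = 0 (R(S) = (4*(3 - 2))*0 = (4*1)*0 = 4*0 = 0)
(3847 + (1587/1872 - 1346/(-2038)))/(-4167 + R(c(-1))) = (3847 + (1587/1872 - 1346/(-2038)))/(-4167 + 0) = (3847 + (1587*(1/1872) - 1346*(-1/2038)))/(-4167) = (3847 + (529/624 + 673/1019))*(-1/4167) = (3847 + 959003/635856)*(-1/4167) = (2447097035/635856)*(-1/4167) = -2447097035/2649611952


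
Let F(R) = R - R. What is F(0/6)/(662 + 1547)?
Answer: 0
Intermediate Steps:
F(R) = 0
F(0/6)/(662 + 1547) = 0/(662 + 1547) = 0/2209 = 0*(1/2209) = 0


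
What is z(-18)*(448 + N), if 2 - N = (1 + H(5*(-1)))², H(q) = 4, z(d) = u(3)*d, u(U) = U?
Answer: -22950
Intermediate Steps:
z(d) = 3*d
N = -23 (N = 2 - (1 + 4)² = 2 - 1*5² = 2 - 1*25 = 2 - 25 = -23)
z(-18)*(448 + N) = (3*(-18))*(448 - 23) = -54*425 = -22950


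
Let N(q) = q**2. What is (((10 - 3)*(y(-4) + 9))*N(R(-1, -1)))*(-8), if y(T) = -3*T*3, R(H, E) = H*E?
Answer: -2520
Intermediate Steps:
R(H, E) = E*H
y(T) = -9*T
(((10 - 3)*(y(-4) + 9))*N(R(-1, -1)))*(-8) = (((10 - 3)*(-9*(-4) + 9))*(-1*(-1))**2)*(-8) = ((7*(36 + 9))*1**2)*(-8) = ((7*45)*1)*(-8) = (315*1)*(-8) = 315*(-8) = -2520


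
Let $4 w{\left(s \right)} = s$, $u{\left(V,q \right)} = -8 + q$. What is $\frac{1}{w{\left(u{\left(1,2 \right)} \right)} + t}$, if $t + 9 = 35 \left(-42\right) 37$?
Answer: $- \frac{2}{108801} \approx -1.8382 \cdot 10^{-5}$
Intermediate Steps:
$w{\left(s \right)} = \frac{s}{4}$
$t = -54399$ ($t = -9 + 35 \left(-42\right) 37 = -9 - 54390 = -54399$)
$\frac{1}{w{\left(u{\left(1,2 \right)} \right)} + t} = \frac{1}{\frac{-8 + 2}{4} - 54399} = \frac{1}{\frac{1}{4} \left(-6\right) - 54399} = \frac{1}{- \frac{3}{2} - 54399} = \frac{1}{- \frac{108801}{2}} = - \frac{2}{108801}$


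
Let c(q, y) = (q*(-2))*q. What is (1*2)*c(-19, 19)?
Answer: -1444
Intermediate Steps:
c(q, y) = -2*q**2 (c(q, y) = (-2*q)*q = -2*q**2)
(1*2)*c(-19, 19) = (1*2)*(-2*(-19)**2) = 2*(-2*361) = 2*(-722) = -1444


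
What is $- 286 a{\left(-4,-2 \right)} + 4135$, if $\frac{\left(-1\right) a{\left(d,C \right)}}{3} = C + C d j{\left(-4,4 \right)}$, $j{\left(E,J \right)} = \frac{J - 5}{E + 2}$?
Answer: $5851$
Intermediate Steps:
$j{\left(E,J \right)} = \frac{-5 + J}{2 + E}$
$a{\left(d,C \right)} = - 3 C - \frac{3 C d}{2}$ ($a{\left(d,C \right)} = - 3 \left(C + C d \frac{-5 + 4}{2 - 4}\right) = - 3 \left(C + C d \frac{1}{-2} \left(-1\right)\right) = - 3 \left(C + C d \left(\left(- \frac{1}{2}\right) \left(-1\right)\right)\right) = - 3 \left(C + C d \frac{1}{2}\right) = - 3 \left(C + \frac{C d}{2}\right) = - 3 C - \frac{3 C d}{2}$)
$- 286 a{\left(-4,-2 \right)} + 4135 = - 286 \left(\left(- \frac{3}{2}\right) \left(-2\right) \left(2 - 4\right)\right) + 4135 = - 286 \left(\left(- \frac{3}{2}\right) \left(-2\right) \left(-2\right)\right) + 4135 = \left(-286\right) \left(-6\right) + 4135 = 1716 + 4135 = 5851$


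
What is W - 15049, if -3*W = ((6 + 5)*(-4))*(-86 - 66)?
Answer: -51835/3 ≈ -17278.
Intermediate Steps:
W = -6688/3 (W = -(6 + 5)*(-4)*(-86 - 66)/3 = -11*(-4)*(-152)/3 = -(-44)*(-152)/3 = -1/3*6688 = -6688/3 ≈ -2229.3)
W - 15049 = -6688/3 - 15049 = -51835/3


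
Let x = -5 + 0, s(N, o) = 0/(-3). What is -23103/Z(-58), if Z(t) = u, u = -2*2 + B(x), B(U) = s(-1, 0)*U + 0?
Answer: 23103/4 ≈ 5775.8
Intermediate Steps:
s(N, o) = 0 (s(N, o) = 0*(-1/3) = 0)
x = -5
B(U) = 0 (B(U) = 0*U + 0 = 0 + 0 = 0)
u = -4 (u = -2*2 + 0 = -4 + 0 = -4)
Z(t) = -4
-23103/Z(-58) = -23103/(-4) = -23103*(-1/4) = 23103/4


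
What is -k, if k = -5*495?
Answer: 2475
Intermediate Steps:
k = -2475
-k = -1*(-2475) = 2475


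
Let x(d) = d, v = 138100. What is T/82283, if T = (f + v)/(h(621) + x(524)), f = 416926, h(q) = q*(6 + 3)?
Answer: 555026/502995979 ≈ 0.0011034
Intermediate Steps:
h(q) = 9*q (h(q) = q*9 = 9*q)
T = 555026/6113 (T = (416926 + 138100)/(9*621 + 524) = 555026/(5589 + 524) = 555026/6113 ≈ 90.794)
T/82283 = (555026/6113)/82283 = (555026/6113)*(1/82283) = 555026/502995979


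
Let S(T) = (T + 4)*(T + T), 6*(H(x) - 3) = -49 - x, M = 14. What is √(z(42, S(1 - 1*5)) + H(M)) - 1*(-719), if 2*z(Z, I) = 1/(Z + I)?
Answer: 719 + I*√13209/42 ≈ 719.0 + 2.7364*I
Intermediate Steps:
H(x) = -31/6 - x/6 (H(x) = 3 + (-49 - x)/6 = 3 + (-49/6 - x/6) = -31/6 - x/6)
S(T) = 2*T*(4 + T) (S(T) = (4 + T)*(2*T) = 2*T*(4 + T))
z(Z, I) = 1/(2*(I + Z)) (z(Z, I) = 1/(2*(Z + I)) = 1/(2*(I + Z)))
√(z(42, S(1 - 1*5)) + H(M)) - 1*(-719) = √(1/(2*(2*(1 - 1*5)*(4 + (1 - 1*5)) + 42)) + (-31/6 - ⅙*14)) - 1*(-719) = √(1/(2*(2*(1 - 5)*(4 + (1 - 5)) + 42)) + (-31/6 - 7/3)) + 719 = √(1/(2*(2*(-4)*(4 - 4) + 42)) - 15/2) + 719 = √(1/(2*(2*(-4)*0 + 42)) - 15/2) + 719 = √(1/(2*(0 + 42)) - 15/2) + 719 = √((½)/42 - 15/2) + 719 = √((½)*(1/42) - 15/2) + 719 = √(1/84 - 15/2) + 719 = √(-629/84) + 719 = I*√13209/42 + 719 = 719 + I*√13209/42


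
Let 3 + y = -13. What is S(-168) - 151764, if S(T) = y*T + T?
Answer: -149244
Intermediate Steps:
y = -16 (y = -3 - 13 = -16)
S(T) = -15*T (S(T) = -16*T + T = -15*T)
S(-168) - 151764 = -15*(-168) - 151764 = 2520 - 151764 = -149244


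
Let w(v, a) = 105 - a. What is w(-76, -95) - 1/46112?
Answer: 9222399/46112 ≈ 200.00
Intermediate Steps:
w(-76, -95) - 1/46112 = (105 - 1*(-95)) - 1/46112 = (105 + 95) - 1*1/46112 = 200 - 1/46112 = 9222399/46112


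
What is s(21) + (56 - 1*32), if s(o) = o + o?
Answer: 66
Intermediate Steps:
s(o) = 2*o
s(21) + (56 - 1*32) = 2*21 + (56 - 1*32) = 42 + (56 - 32) = 42 + 24 = 66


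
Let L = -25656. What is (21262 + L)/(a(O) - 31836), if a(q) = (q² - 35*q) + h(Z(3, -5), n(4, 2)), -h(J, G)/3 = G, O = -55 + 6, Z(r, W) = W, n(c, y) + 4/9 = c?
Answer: 6591/41596 ≈ 0.15845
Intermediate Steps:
n(c, y) = -4/9 + c
O = -49
h(J, G) = -3*G
a(q) = -32/3 + q² - 35*q (a(q) = (q² - 35*q) - 3*(-4/9 + 4) = (q² - 35*q) - 3*32/9 = (q² - 35*q) - 32/3 = -32/3 + q² - 35*q)
(21262 + L)/(a(O) - 31836) = (21262 - 25656)/((-32/3 + (-49)² - 35*(-49)) - 31836) = -4394/((-32/3 + 2401 + 1715) - 31836) = -4394/(12316/3 - 31836) = -4394/(-83192/3) = -4394*(-3/83192) = 6591/41596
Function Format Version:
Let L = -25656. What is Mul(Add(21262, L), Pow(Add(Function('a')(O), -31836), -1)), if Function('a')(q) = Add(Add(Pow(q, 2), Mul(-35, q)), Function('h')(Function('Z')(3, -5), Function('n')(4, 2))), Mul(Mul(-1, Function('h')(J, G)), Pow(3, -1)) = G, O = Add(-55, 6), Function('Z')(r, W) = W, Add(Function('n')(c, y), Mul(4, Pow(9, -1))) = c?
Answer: Rational(6591, 41596) ≈ 0.15845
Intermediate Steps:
Function('n')(c, y) = Add(Rational(-4, 9), c)
O = -49
Function('h')(J, G) = Mul(-3, G)
Function('a')(q) = Add(Rational(-32, 3), Pow(q, 2), Mul(-35, q)) (Function('a')(q) = Add(Add(Pow(q, 2), Mul(-35, q)), Mul(-3, Add(Rational(-4, 9), 4))) = Add(Add(Pow(q, 2), Mul(-35, q)), Mul(-3, Rational(32, 9))) = Add(Add(Pow(q, 2), Mul(-35, q)), Rational(-32, 3)) = Add(Rational(-32, 3), Pow(q, 2), Mul(-35, q)))
Mul(Add(21262, L), Pow(Add(Function('a')(O), -31836), -1)) = Mul(Add(21262, -25656), Pow(Add(Add(Rational(-32, 3), Pow(-49, 2), Mul(-35, -49)), -31836), -1)) = Mul(-4394, Pow(Add(Add(Rational(-32, 3), 2401, 1715), -31836), -1)) = Mul(-4394, Pow(Add(Rational(12316, 3), -31836), -1)) = Mul(-4394, Pow(Rational(-83192, 3), -1)) = Mul(-4394, Rational(-3, 83192)) = Rational(6591, 41596)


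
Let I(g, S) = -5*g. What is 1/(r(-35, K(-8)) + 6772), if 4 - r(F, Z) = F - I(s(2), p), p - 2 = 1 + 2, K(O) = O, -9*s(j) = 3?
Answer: 3/20438 ≈ 0.00014679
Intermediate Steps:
s(j) = -1/3 (s(j) = -1/9*3 = -1/3)
p = 5 (p = 2 + (1 + 2) = 2 + 3 = 5)
r(F, Z) = 17/3 - F (r(F, Z) = 4 - (F - (-5)*(-1)/3) = 4 - (F - 1*5/3) = 4 - (F - 5/3) = 4 - (-5/3 + F) = 4 + (5/3 - F) = 17/3 - F)
1/(r(-35, K(-8)) + 6772) = 1/((17/3 - 1*(-35)) + 6772) = 1/((17/3 + 35) + 6772) = 1/(122/3 + 6772) = 1/(20438/3) = 3/20438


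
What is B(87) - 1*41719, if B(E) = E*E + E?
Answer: -34063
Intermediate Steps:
B(E) = E + E² (B(E) = E² + E = E + E²)
B(87) - 1*41719 = 87*(1 + 87) - 1*41719 = 87*88 - 41719 = 7656 - 41719 = -34063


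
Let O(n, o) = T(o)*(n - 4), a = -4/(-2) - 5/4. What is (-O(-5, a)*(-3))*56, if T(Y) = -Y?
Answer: 1134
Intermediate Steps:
a = ¾ (a = -4*(-½) - 5*¼ = 2 - 5/4 = ¾ ≈ 0.75000)
O(n, o) = -o*(-4 + n) (O(n, o) = (-o)*(n - 4) = (-o)*(-4 + n) = -o*(-4 + n))
(-O(-5, a)*(-3))*56 = (-3*(4 - 1*(-5))/4*(-3))*56 = (-3*(4 + 5)/4*(-3))*56 = (-3*9/4*(-3))*56 = (-1*27/4*(-3))*56 = -27/4*(-3)*56 = (81/4)*56 = 1134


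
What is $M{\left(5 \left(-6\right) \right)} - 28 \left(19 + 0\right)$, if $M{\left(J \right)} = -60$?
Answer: $-592$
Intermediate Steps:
$M{\left(5 \left(-6\right) \right)} - 28 \left(19 + 0\right) = -60 - 28 \left(19 + 0\right) = -60 - 532 = -592$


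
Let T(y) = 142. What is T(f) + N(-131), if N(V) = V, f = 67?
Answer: 11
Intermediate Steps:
T(f) + N(-131) = 142 - 131 = 11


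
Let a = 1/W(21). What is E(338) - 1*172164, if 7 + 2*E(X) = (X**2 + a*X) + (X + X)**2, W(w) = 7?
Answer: 1588533/14 ≈ 1.1347e+5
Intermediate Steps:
a = 1/7 ≈ 0.14286
E(X) = -7/2 + X/14 + 5*X**2/2 (E(X) = -7/2 + ((X**2 + X/7) + (X + X)**2)/2 = -7/2 + ((X**2 + X/7) + (2*X)**2)/2 = -7/2 + ((X**2 + X/7) + 4*X**2)/2 = -7/2 + (5*X**2 + X/7)/2 = -7/2 + (X/14 + 5*X**2/2) = -7/2 + X/14 + 5*X**2/2)
E(338) - 1*172164 = (-7/2 + (1/14)*338 + (5/2)*338**2) - 1*172164 = (-7/2 + 169/7 + (5/2)*114244) - 172164 = (-7/2 + 169/7 + 285610) - 172164 = 3998829/14 - 172164 = 1588533/14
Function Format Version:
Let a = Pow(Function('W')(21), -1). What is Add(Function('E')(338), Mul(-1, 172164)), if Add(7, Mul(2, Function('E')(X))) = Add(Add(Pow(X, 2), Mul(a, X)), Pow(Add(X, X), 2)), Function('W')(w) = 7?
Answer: Rational(1588533, 14) ≈ 1.1347e+5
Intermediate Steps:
a = Rational(1, 7) (a = Pow(7, -1) = Rational(1, 7) ≈ 0.14286)
Function('E')(X) = Add(Rational(-7, 2), Mul(Rational(1, 14), X), Mul(Rational(5, 2), Pow(X, 2))) (Function('E')(X) = Add(Rational(-7, 2), Mul(Rational(1, 2), Add(Add(Pow(X, 2), Mul(Rational(1, 7), X)), Pow(Add(X, X), 2)))) = Add(Rational(-7, 2), Mul(Rational(1, 2), Add(Add(Pow(X, 2), Mul(Rational(1, 7), X)), Pow(Mul(2, X), 2)))) = Add(Rational(-7, 2), Mul(Rational(1, 2), Add(Add(Pow(X, 2), Mul(Rational(1, 7), X)), Mul(4, Pow(X, 2))))) = Add(Rational(-7, 2), Mul(Rational(1, 2), Add(Mul(5, Pow(X, 2)), Mul(Rational(1, 7), X)))) = Add(Rational(-7, 2), Add(Mul(Rational(1, 14), X), Mul(Rational(5, 2), Pow(X, 2)))) = Add(Rational(-7, 2), Mul(Rational(1, 14), X), Mul(Rational(5, 2), Pow(X, 2))))
Add(Function('E')(338), Mul(-1, 172164)) = Add(Add(Rational(-7, 2), Mul(Rational(1, 14), 338), Mul(Rational(5, 2), Pow(338, 2))), Mul(-1, 172164)) = Add(Add(Rational(-7, 2), Rational(169, 7), Mul(Rational(5, 2), 114244)), -172164) = Add(Add(Rational(-7, 2), Rational(169, 7), 285610), -172164) = Add(Rational(3998829, 14), -172164) = Rational(1588533, 14)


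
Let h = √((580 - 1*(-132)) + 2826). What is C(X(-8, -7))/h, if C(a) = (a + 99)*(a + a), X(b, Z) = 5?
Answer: 520*√3538/1769 ≈ 17.485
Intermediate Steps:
C(a) = 2*a*(99 + a) (C(a) = (99 + a)*(2*a) = 2*a*(99 + a))
h = √3538 (h = √((580 + 132) + 2826) = √(712 + 2826) = √3538 ≈ 59.481)
C(X(-8, -7))/h = (2*5*(99 + 5))/(√3538) = (2*5*104)*(√3538/3538) = 1040*(√3538/3538) = 520*√3538/1769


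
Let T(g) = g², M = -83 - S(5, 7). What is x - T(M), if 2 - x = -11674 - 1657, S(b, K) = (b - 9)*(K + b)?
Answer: 12108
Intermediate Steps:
S(b, K) = (-9 + b)*(K + b)
x = 13333 (x = 2 - (-11674 - 1657) = 2 - 1*(-13331) = 2 + 13331 = 13333)
M = -35 (M = -83 - (5² - 9*7 - 9*5 + 7*5) = -83 - (25 - 63 - 45 + 35) = -83 - 1*(-48) = -83 + 48 = -35)
x - T(M) = 13333 - 1*(-35)² = 13333 - 1*1225 = 13333 - 1225 = 12108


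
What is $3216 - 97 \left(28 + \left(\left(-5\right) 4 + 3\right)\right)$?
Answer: $2149$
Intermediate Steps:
$3216 - 97 \left(28 + \left(\left(-5\right) 4 + 3\right)\right) = 3216 - 97 \left(28 + \left(-20 + 3\right)\right) = 3216 - 97 \left(28 - 17\right) = 3216 - 1067 = 2149$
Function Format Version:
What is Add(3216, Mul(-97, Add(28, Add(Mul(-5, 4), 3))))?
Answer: 2149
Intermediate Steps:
Add(3216, Mul(-97, Add(28, Add(Mul(-5, 4), 3)))) = Add(3216, Mul(-97, Add(28, Add(-20, 3)))) = Add(3216, Mul(-97, Add(28, -17))) = Add(3216, Mul(-97, 11)) = Add(3216, -1067) = 2149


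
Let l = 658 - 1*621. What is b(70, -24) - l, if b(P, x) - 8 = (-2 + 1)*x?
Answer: -5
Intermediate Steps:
b(P, x) = 8 - x (b(P, x) = 8 + (-2 + 1)*x = 8 - x)
l = 37 (l = 658 - 621 = 37)
b(70, -24) - l = (8 - 1*(-24)) - 1*37 = (8 + 24) - 37 = 32 - 37 = -5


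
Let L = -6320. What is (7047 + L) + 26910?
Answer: 27637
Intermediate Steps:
(7047 + L) + 26910 = (7047 - 6320) + 26910 = 727 + 26910 = 27637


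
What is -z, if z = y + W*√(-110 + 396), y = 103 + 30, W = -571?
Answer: -133 + 571*√286 ≈ 9523.5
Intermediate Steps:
y = 133
z = 133 - 571*√286 (z = 133 - 571*√(-110 + 396) = 133 - 571*√286 ≈ -9523.5)
-z = -(133 - 571*√286) = -133 + 571*√286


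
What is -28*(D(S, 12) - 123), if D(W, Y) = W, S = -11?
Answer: 3752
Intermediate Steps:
-28*(D(S, 12) - 123) = -28*(-11 - 123) = -28*(-134) = 3752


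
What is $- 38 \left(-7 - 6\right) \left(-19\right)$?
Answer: $-9386$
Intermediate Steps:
$- 38 \left(-7 - 6\right) \left(-19\right) = \left(-38\right) \left(-13\right) \left(-19\right) = 494 \left(-19\right) = -9386$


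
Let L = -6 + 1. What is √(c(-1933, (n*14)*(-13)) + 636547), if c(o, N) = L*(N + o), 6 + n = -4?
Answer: 2*√159278 ≈ 798.19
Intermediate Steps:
L = -5
n = -10 (n = -6 - 4 = -10)
c(o, N) = -5*N - 5*o (c(o, N) = -5*(N + o) = -5*N - 5*o)
√(c(-1933, (n*14)*(-13)) + 636547) = √((-5*(-10*14)*(-13) - 5*(-1933)) + 636547) = √((-(-700)*(-13) + 9665) + 636547) = √((-5*1820 + 9665) + 636547) = √((-9100 + 9665) + 636547) = √(565 + 636547) = √637112 = 2*√159278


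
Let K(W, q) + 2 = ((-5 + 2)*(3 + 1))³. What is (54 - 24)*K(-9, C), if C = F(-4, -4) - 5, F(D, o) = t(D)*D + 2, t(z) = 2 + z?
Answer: -51900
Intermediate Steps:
F(D, o) = 2 + D*(2 + D) (F(D, o) = (2 + D)*D + 2 = D*(2 + D) + 2 = 2 + D*(2 + D))
C = 5 (C = (2 - 4*(2 - 4)) - 5 = (2 - 4*(-2)) - 5 = (2 + 8) - 5 = 10 - 5 = 5)
K(W, q) = -1730 (K(W, q) = -2 + ((-5 + 2)*(3 + 1))³ = -2 + (-3*4)³ = -2 + (-12)³ = -2 - 1728 = -1730)
(54 - 24)*K(-9, C) = (54 - 24)*(-1730) = 30*(-1730) = -51900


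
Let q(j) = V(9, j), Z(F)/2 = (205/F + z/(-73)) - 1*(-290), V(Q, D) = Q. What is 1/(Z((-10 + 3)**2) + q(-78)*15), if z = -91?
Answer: 3577/2596403 ≈ 0.0013777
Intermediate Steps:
Z(F) = 42522/73 + 410/F (Z(F) = 2*((205/F - 91/(-73)) - 1*(-290)) = 2*((205/F - 91*(-1/73)) + 290) = 2*((205/F + 91/73) + 290) = 2*((91/73 + 205/F) + 290) = 2*(21261/73 + 205/F) = 42522/73 + 410/F)
q(j) = 9
1/(Z((-10 + 3)**2) + q(-78)*15) = 1/((42522/73 + 410/((-10 + 3)**2)) + 9*15) = 1/((42522/73 + 410/((-7)**2)) + 135) = 1/((42522/73 + 410/49) + 135) = 1/(2113508/3577 + 135) = 1/(2596403/3577) = 3577/2596403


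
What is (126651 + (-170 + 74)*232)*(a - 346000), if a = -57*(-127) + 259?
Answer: -35332500258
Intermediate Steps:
a = 7498 (a = 7239 + 259 = 7498)
(126651 + (-170 + 74)*232)*(a - 346000) = (126651 + (-170 + 74)*232)*(7498 - 346000) = (126651 - 96*232)*(-338502) = (126651 - 22272)*(-338502) = 104379*(-338502) = -35332500258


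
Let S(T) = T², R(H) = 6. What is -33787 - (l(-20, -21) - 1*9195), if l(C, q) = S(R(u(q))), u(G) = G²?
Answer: -24628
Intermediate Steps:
l(C, q) = 36 (l(C, q) = 6² = 36)
-33787 - (l(-20, -21) - 1*9195) = -33787 - (36 - 1*9195) = -33787 - (36 - 9195) = -33787 - 1*(-9159) = -33787 + 9159 = -24628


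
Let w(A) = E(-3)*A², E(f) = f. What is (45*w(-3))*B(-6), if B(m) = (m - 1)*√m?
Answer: 8505*I*√6 ≈ 20833.0*I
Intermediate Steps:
B(m) = √m*(-1 + m) (B(m) = (-1 + m)*√m = √m*(-1 + m))
w(A) = -3*A²
(45*w(-3))*B(-6) = (45*(-3*(-3)²))*(√(-6)*(-1 - 6)) = (45*(-3*9))*((I*√6)*(-7)) = (45*(-27))*(-7*I*√6) = -(-8505)*I*√6 = 8505*I*√6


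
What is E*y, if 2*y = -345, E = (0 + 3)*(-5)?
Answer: 5175/2 ≈ 2587.5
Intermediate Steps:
E = -15 (E = 3*(-5) = -15)
y = -345/2 (y = (1/2)*(-345) = -345/2 ≈ -172.50)
E*y = -15*(-345/2) = 5175/2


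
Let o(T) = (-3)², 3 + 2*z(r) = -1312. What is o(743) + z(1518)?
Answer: -1297/2 ≈ -648.50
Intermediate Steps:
z(r) = -1315/2 (z(r) = -3/2 + (½)*(-1312) = -3/2 - 656 = -1315/2)
o(T) = 9
o(743) + z(1518) = 9 - 1315/2 = -1297/2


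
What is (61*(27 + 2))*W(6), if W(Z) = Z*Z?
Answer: 63684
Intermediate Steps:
W(Z) = Z**2
(61*(27 + 2))*W(6) = (61*(27 + 2))*6**2 = (61*29)*36 = 1769*36 = 63684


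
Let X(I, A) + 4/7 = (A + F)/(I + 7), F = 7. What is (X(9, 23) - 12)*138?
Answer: -41331/28 ≈ -1476.1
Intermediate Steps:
X(I, A) = -4/7 + (7 + A)/(7 + I) (X(I, A) = -4/7 + (A + 7)/(I + 7) = -4/7 + (7 + A)/(7 + I))
(X(9, 23) - 12)*138 = ((3 + 23 - 4/7*9)/(7 + 9) - 12)*138 = ((3 + 23 - 36/7)/16 - 12)*138 = ((1/16)*(146/7) - 12)*138 = (73/56 - 12)*138 = -599/56*138 = -41331/28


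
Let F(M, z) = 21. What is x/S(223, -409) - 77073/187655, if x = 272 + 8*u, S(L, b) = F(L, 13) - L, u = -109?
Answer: 48512127/18953155 ≈ 2.5596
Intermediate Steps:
S(L, b) = 21 - L
x = -600 (x = 272 + 8*(-109) = 272 - 872 = -600)
x/S(223, -409) - 77073/187655 = -600/(21 - 1*223) - 77073/187655 = -600/(21 - 223) - 77073*1/187655 = -600/(-202) - 77073/187655 = -600*(-1/202) - 77073/187655 = 300/101 - 77073/187655 = 48512127/18953155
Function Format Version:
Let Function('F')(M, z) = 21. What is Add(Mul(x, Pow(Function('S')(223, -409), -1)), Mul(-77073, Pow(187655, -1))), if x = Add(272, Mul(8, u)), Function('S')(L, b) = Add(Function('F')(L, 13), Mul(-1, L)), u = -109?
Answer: Rational(48512127, 18953155) ≈ 2.5596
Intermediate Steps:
Function('S')(L, b) = Add(21, Mul(-1, L))
x = -600 (x = Add(272, Mul(8, -109)) = Add(272, -872) = -600)
Add(Mul(x, Pow(Function('S')(223, -409), -1)), Mul(-77073, Pow(187655, -1))) = Add(Mul(-600, Pow(Add(21, Mul(-1, 223)), -1)), Mul(-77073, Pow(187655, -1))) = Add(Mul(-600, Pow(Add(21, -223), -1)), Mul(-77073, Rational(1, 187655))) = Add(Mul(-600, Pow(-202, -1)), Rational(-77073, 187655)) = Add(Mul(-600, Rational(-1, 202)), Rational(-77073, 187655)) = Add(Rational(300, 101), Rational(-77073, 187655)) = Rational(48512127, 18953155)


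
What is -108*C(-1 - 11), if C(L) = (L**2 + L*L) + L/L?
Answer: -31212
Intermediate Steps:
C(L) = 1 + 2*L**2 (C(L) = (L**2 + L**2) + 1 = 2*L**2 + 1 = 1 + 2*L**2)
-108*C(-1 - 11) = -108*(1 + 2*(-1 - 11)**2) = -108*(1 + 2*(-12)**2) = -108*(1 + 2*144) = -108*(1 + 288) = -108*289 = -31212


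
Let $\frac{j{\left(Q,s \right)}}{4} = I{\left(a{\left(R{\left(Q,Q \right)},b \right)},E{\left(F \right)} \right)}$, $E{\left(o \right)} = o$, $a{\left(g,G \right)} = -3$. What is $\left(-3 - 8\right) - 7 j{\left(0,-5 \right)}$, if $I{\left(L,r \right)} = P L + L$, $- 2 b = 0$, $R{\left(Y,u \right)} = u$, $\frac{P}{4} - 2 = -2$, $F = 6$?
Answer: $73$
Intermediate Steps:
$P = 0$ ($P = 8 + 4 \left(-2\right) = 8 - 8 = 0$)
$b = 0$ ($b = \left(- \frac{1}{2}\right) 0 = 0$)
$I{\left(L,r \right)} = L$ ($I{\left(L,r \right)} = 0 L + L = 0 + L = L$)
$j{\left(Q,s \right)} = -12$ ($j{\left(Q,s \right)} = 4 \left(-3\right) = -12$)
$\left(-3 - 8\right) - 7 j{\left(0,-5 \right)} = \left(-3 - 8\right) - -84 = \left(-3 - 8\right) + 84 = -11 + 84 = 73$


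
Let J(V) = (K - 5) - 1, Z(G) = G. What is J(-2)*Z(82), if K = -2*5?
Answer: -1312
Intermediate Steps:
K = -10
J(V) = -16 (J(V) = (-10 - 5) - 1 = -15 - 1 = -16)
J(-2)*Z(82) = -16*82 = -1312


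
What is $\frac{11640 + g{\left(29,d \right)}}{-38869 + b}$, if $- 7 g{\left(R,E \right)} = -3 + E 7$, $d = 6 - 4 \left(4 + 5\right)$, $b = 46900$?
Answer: $\frac{27231}{18739} \approx 1.4532$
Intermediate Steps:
$d = -30$ ($d = 6 - 36 = -30$)
$g{\left(R,E \right)} = \frac{3}{7} - E$ ($g{\left(R,E \right)} = - \frac{-3 + E 7}{7} = - \frac{-3 + 7 E}{7} = \frac{3}{7} - E$)
$\frac{11640 + g{\left(29,d \right)}}{-38869 + b} = \frac{11640 + \left(\frac{3}{7} - -30\right)}{-38869 + 46900} = \frac{11640 + \left(\frac{3}{7} + 30\right)}{8031} = \left(11640 + \frac{213}{7}\right) \frac{1}{8031} = \frac{81693}{7} \cdot \frac{1}{8031} = \frac{27231}{18739}$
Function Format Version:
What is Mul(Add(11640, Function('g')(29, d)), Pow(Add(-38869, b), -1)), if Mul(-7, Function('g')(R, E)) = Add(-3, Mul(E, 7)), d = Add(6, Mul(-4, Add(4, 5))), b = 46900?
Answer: Rational(27231, 18739) ≈ 1.4532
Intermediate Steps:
d = -30 (d = Add(6, Mul(-4, 9)) = Add(6, -36) = -30)
Function('g')(R, E) = Add(Rational(3, 7), Mul(-1, E)) (Function('g')(R, E) = Mul(Rational(-1, 7), Add(-3, Mul(E, 7))) = Mul(Rational(-1, 7), Add(-3, Mul(7, E))) = Add(Rational(3, 7), Mul(-1, E)))
Mul(Add(11640, Function('g')(29, d)), Pow(Add(-38869, b), -1)) = Mul(Add(11640, Add(Rational(3, 7), Mul(-1, -30))), Pow(Add(-38869, 46900), -1)) = Mul(Add(11640, Add(Rational(3, 7), 30)), Pow(8031, -1)) = Mul(Add(11640, Rational(213, 7)), Rational(1, 8031)) = Mul(Rational(81693, 7), Rational(1, 8031)) = Rational(27231, 18739)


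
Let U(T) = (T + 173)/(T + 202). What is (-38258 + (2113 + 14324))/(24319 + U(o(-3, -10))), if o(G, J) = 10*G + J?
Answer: -3535002/3939811 ≈ -0.89725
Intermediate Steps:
o(G, J) = J + 10*G
U(T) = (173 + T)/(202 + T)
(-38258 + (2113 + 14324))/(24319 + U(o(-3, -10))) = (-38258 + (2113 + 14324))/(24319 + (173 + (-10 + 10*(-3)))/(202 + (-10 + 10*(-3)))) = (-38258 + 16437)/(24319 + (173 + (-10 - 30))/(202 + (-10 - 30))) = -21821/(24319 + (173 - 40)/(202 - 40)) = -21821/(24319 + 133/162) = -21821/3939811/162 = -21821*162/3939811 = -3535002/3939811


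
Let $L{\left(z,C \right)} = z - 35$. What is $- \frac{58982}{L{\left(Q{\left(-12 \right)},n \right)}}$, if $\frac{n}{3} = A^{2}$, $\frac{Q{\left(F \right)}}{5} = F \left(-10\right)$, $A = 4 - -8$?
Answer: $- \frac{58982}{565} \approx -104.39$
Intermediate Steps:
$A = 12$ ($A = 4 + 8 = 12$)
$Q{\left(F \right)} = - 50 F$ ($Q{\left(F \right)} = 5 F \left(-10\right) = 5 \left(- 10 F\right) = - 50 F$)
$n = 432$ ($n = 3 \cdot 12^{2} = 3 \cdot 144 = 432$)
$L{\left(z,C \right)} = -35 + z$
$- \frac{58982}{L{\left(Q{\left(-12 \right)},n \right)}} = - \frac{58982}{-35 - -600} = - \frac{58982}{-35 + 600} = - \frac{58982}{565}$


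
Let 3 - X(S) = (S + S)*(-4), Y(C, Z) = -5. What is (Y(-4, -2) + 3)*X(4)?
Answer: -70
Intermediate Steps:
X(S) = 3 + 8*S (X(S) = 3 - (S + S)*(-4) = 3 - 2*S*(-4) = 3 - (-8)*S = 3 + 8*S)
(Y(-4, -2) + 3)*X(4) = (-5 + 3)*(3 + 8*4) = -2*(3 + 32) = -2*35 = -70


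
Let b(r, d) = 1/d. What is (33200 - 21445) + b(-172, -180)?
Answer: 2115899/180 ≈ 11755.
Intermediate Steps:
(33200 - 21445) + b(-172, -180) = (33200 - 21445) + 1/(-180) = 11755 - 1/180 = 2115899/180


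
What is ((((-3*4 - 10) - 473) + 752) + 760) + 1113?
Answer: 2130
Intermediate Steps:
((((-3*4 - 10) - 473) + 752) + 760) + 1113 = ((((-12 - 10) - 473) + 752) + 760) + 1113 = (((-22 - 473) + 752) + 760) + 1113 = ((-495 + 752) + 760) + 1113 = (257 + 760) + 1113 = 1017 + 1113 = 2130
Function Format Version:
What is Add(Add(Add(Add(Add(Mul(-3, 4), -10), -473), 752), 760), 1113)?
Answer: 2130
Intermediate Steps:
Add(Add(Add(Add(Add(Mul(-3, 4), -10), -473), 752), 760), 1113) = Add(Add(Add(Add(Add(-12, -10), -473), 752), 760), 1113) = Add(Add(Add(Add(-22, -473), 752), 760), 1113) = Add(Add(Add(-495, 752), 760), 1113) = Add(Add(257, 760), 1113) = Add(1017, 1113) = 2130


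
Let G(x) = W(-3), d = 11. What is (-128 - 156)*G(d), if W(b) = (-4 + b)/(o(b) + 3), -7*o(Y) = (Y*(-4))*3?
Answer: -13916/15 ≈ -927.73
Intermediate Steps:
o(Y) = 12*Y/7 (o(Y) = -Y*(-4)*3/7 = -(-4*Y)*3/7 = -(-12)*Y/7 = 12*Y/7)
W(b) = (-4 + b)/(3 + 12*b/7) (W(b) = (-4 + b)/(12*b/7 + 3) = (-4 + b)/(3 + 12*b/7))
G(x) = 49/15 (G(x) = 7*(-4 - 3)/(3*(7 + 4*(-3))) = (7/3)*(-7)/(7 - 12) = (7/3)*(-7)/(-5) = (7/3)*(-⅕)*(-7) = 49/15)
(-128 - 156)*G(d) = (-128 - 156)*(49/15) = -284*49/15 = -13916/15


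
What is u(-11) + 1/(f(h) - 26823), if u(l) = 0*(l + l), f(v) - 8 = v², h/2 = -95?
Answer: 1/9285 ≈ 0.00010770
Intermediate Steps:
h = -190 (h = 2*(-95) = -190)
f(v) = 8 + v²
u(l) = 0 (u(l) = 0*(2*l) = 0)
u(-11) + 1/(f(h) - 26823) = 0 + 1/((8 + (-190)²) - 26823) = 0 + 1/((8 + 36100) - 26823) = 0 + 1/(36108 - 26823) = 0 + 1/9285 = 1/9285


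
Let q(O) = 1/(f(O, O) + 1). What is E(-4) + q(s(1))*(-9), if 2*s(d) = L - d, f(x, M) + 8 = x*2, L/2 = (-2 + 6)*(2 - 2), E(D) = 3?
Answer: 33/8 ≈ 4.1250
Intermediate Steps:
L = 0 (L = 2*((-2 + 6)*(2 - 2)) = 2*(4*0) = 2*0 = 0)
f(x, M) = -8 + 2*x (f(x, M) = -8 + x*2 = -8 + 2*x)
s(d) = -d/2 (s(d) = (0 - d)/2 = (-d)/2 = -d/2)
q(O) = 1/(-7 + 2*O) (q(O) = 1/((-8 + 2*O) + 1) = 1/(-7 + 2*O))
E(-4) + q(s(1))*(-9) = 3 - 9/(-7 + 2*(-1/2*1)) = 3 - 9/(-7 + 2*(-1/2)) = 3 - 9/(-7 - 1) = 3 - 9/(-8) = 3 - 1/8*(-9) = 3 + 9/8 = 33/8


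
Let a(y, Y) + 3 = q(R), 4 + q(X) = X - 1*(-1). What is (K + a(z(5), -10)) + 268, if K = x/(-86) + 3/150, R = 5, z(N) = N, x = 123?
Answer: 285509/1075 ≈ 265.59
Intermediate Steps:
q(X) = -3 + X (q(X) = -4 + (X - 1*(-1)) = -4 + (X + 1) = -4 + (1 + X) = -3 + X)
a(y, Y) = -1 (a(y, Y) = -3 + (-3 + 5) = -3 + 2 = -1)
K = -1516/1075 (K = 123/(-86) + 3/150 = 123*(-1/86) + 3*(1/150) = -123/86 + 1/50 = -1516/1075 ≈ -1.4102)
(K + a(z(5), -10)) + 268 = (-1516/1075 - 1) + 268 = -2591/1075 + 268 = 285509/1075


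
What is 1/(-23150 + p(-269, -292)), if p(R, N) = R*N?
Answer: 1/55398 ≈ 1.8051e-5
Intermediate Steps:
p(R, N) = N*R
1/(-23150 + p(-269, -292)) = 1/(-23150 - 292*(-269)) = 1/(-23150 + 78548) = 1/55398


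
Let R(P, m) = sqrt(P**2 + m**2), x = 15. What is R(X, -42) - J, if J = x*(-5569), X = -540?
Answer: 83535 + 6*sqrt(8149) ≈ 84077.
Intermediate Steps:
J = -83535 (J = 15*(-5569) = -83535)
R(X, -42) - J = sqrt((-540)**2 + (-42)**2) - 1*(-83535) = sqrt(291600 + 1764) + 83535 = sqrt(293364) + 83535 = 6*sqrt(8149) + 83535 = 83535 + 6*sqrt(8149)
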